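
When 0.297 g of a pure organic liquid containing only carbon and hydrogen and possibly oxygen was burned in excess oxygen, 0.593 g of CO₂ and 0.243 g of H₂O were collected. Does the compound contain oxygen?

yes

mol C = 0.593 g CO₂ ÷ 44.009 g/mol = 0.01347 mol
mol H = 2 × 0.243 g H₂O ÷ 18.015 g/mol = 0.02698 mol
C and H account for only 0.1890 g of the 0.297 g sample; the remaining 0.1080 g must be oxygen.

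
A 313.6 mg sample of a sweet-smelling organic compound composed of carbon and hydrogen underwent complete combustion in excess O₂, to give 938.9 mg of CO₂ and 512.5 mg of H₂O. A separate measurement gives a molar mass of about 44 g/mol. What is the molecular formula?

C3H8

mol C = 0.9389 g CO₂ ÷ 44.009 g/mol = 0.021334 mol
mol H = 2 × 0.5125 g H₂O ÷ 18.015 g/mol = 0.056897 mol
Divide by the smallest (0.021334 mol): C 1.000, H 2.667
Multiplying each by 3 gives whole numbers: C 3.00, H 8.00
Empirical formula: C3H8
Empirical-formula mass = 44.10 g/mol; 44 ÷ 44.10 ≈ 1, so the molecular formula is C3H8.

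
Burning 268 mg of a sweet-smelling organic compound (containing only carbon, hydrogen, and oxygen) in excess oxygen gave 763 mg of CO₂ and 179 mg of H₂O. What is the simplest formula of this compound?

C7H8O

mol C = 0.763 g CO₂ ÷ 44.009 g/mol = 0.01734 mol
mol H = 2 × 0.179 g H₂O ÷ 18.015 g/mol = 0.01987 mol
mass O = 0.268 − (0.2082 + 0.02003) = 0.03973 g → mol O = 0.03973 ÷ 15.999 = 0.002483 mol
Divide by the smallest (0.002483 mol): C 6.982, H 8.003, O 1.000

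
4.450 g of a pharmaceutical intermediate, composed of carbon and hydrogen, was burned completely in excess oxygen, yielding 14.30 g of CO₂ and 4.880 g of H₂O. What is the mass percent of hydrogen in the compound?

mol C = 14.30 g CO₂ ÷ 44.009 g/mol = 0.32493 mol
mol H = 2 × 4.880 g H₂O ÷ 18.015 g/mol = 0.54177 mol
mass % H = 0.54610 g ÷ 4.450 g × 100%

12.27%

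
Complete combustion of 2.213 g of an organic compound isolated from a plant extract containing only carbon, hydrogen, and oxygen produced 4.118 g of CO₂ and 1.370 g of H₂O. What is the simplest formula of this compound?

C8H13O5

mol C = 4.118 g CO₂ ÷ 44.009 g/mol = 0.093572 mol
mol H = 2 × 1.370 g H₂O ÷ 18.015 g/mol = 0.15210 mol
mass O = 2.213 − (1.1239 + 0.15331) = 0.93580 g → mol O = 0.93580 ÷ 15.999 = 0.058491 mol
Divide by the smallest (0.058491 mol): C 1.600, H 2.600, O 1.000
Multiplying each by 5 gives whole numbers: C 8.00, H 13.00, O 5.00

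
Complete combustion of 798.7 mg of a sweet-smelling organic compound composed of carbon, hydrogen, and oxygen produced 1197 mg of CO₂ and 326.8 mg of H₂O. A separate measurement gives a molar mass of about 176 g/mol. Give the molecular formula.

C6H8O6

mol C = 1.197 g CO₂ ÷ 44.009 g/mol = 0.027199 mol
mol H = 2 × 0.3268 g H₂O ÷ 18.015 g/mol = 0.036281 mol
mass O = 0.7987 − (0.32669 + 0.036571) = 0.43544 g → mol O = 0.43544 ÷ 15.999 = 0.027217 mol
Divide by the smallest (0.027199 mol): C 1.000, H 1.334, O 1.001
Multiplying each by 3 gives whole numbers: C 3.00, H 4.00, O 3.00
Empirical formula: C3H4O3
Empirical-formula mass = 88.06 g/mol; 176 ÷ 88.06 ≈ 2, so the molecular formula is C6H8O6.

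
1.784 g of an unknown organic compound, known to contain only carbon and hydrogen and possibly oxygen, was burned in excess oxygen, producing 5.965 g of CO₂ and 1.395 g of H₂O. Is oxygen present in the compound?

mol C = 5.965 g CO₂ ÷ 44.009 g/mol = 0.13554 mol
mol H = 2 × 1.395 g H₂O ÷ 18.015 g/mol = 0.15487 mol
C and H together account for 1.7841 g — essentially the entire 1.784 g sample — so the compound contains no oxygen.

no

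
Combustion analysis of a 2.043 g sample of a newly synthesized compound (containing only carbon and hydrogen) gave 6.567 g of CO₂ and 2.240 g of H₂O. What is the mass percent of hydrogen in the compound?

12.27%

mol C = 6.567 g CO₂ ÷ 44.009 g/mol = 0.14922 mol
mol H = 2 × 2.240 g H₂O ÷ 18.015 g/mol = 0.24868 mol
mass % H = 0.25067 g ÷ 2.043 g × 100%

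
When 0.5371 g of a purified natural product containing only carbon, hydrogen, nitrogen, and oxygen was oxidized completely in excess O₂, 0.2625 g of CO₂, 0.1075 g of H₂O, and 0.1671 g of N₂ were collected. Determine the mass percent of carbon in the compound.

13.34%

mol C = 0.2625 g CO₂ ÷ 44.009 g/mol = 0.0059647 mol
mol H = 2 × 0.1075 g H₂O ÷ 18.015 g/mol = 0.011934 mol
mol N = 2 × 0.1671 g N₂ ÷ 28.014 g/mol = 0.011930 mol
mass O = 0.5371 − (0.071642 + 0.012030 + 0.16710) = 0.28633 g → mol O = 0.28633 ÷ 15.999 = 0.017897 mol
mass % C = 0.071642 g ÷ 0.5371 g × 100%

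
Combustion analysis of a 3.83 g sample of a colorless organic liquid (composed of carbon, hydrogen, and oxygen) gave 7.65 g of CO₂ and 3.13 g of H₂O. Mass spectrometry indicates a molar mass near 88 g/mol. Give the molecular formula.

mol C = 7.65 g CO₂ ÷ 44.009 g/mol = 0.1738 mol
mol H = 2 × 3.13 g H₂O ÷ 18.015 g/mol = 0.3475 mol
mass O = 3.83 − (2.088 + 0.3503) = 1.392 g → mol O = 1.392 ÷ 15.999 = 0.08700 mol
Divide by the smallest (0.08700 mol): C 1.998, H 3.994, O 1.000
Empirical formula: C2H4O
Empirical-formula mass = 44.05 g/mol; 88 ÷ 44.05 ≈ 2, so the molecular formula is C4H8O2.

C4H8O2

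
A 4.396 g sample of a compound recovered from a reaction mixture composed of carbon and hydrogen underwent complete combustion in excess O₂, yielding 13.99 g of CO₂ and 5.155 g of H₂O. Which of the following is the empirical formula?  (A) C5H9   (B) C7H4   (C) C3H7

mol C = 13.99 g CO₂ ÷ 44.009 g/mol = 0.31789 mol
mol H = 2 × 5.155 g H₂O ÷ 18.015 g/mol = 0.57230 mol
Divide by the smallest (0.31789 mol): C 1.000, H 1.800
Multiplying each by 5 gives whole numbers: C 5.00, H 9.00

(A) C5H9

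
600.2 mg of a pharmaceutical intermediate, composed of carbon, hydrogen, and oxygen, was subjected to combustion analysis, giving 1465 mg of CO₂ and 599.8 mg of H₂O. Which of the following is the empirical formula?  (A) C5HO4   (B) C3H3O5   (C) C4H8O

(C) C4H8O

mol C = 1.465 g CO₂ ÷ 44.009 g/mol = 0.033289 mol
mol H = 2 × 0.5998 g H₂O ÷ 18.015 g/mol = 0.066589 mol
mass O = 0.6002 − (0.39983 + 0.067122) = 0.13325 g → mol O = 0.13325 ÷ 15.999 = 0.0083285 mol
Divide by the smallest (0.0083285 mol): C 3.997, H 7.995, O 1.000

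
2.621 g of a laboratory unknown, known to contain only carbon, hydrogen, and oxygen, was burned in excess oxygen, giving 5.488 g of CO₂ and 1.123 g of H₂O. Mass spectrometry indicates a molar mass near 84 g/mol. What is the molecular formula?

mol C = 5.488 g CO₂ ÷ 44.009 g/mol = 0.12470 mol
mol H = 2 × 1.123 g H₂O ÷ 18.015 g/mol = 0.12467 mol
mass O = 2.621 − (1.4978 + 0.12567) = 0.99754 g → mol O = 0.99754 ÷ 15.999 = 0.062350 mol
Divide by the smallest (0.062350 mol): C 2.000, H 2.000, O 1.000
Empirical formula: C2H2O
Empirical-formula mass = 42.04 g/mol; 84 ÷ 42.04 ≈ 2, so the molecular formula is C4H4O2.

C4H4O2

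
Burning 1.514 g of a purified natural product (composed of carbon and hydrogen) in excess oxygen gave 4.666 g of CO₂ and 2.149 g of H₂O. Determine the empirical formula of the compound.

C4H9

mol C = 4.666 g CO₂ ÷ 44.009 g/mol = 0.10602 mol
mol H = 2 × 2.149 g H₂O ÷ 18.015 g/mol = 0.23858 mol
Divide by the smallest (0.10602 mol): C 1.000, H 2.250
Multiplying each by 4 gives whole numbers: C 4.00, H 9.00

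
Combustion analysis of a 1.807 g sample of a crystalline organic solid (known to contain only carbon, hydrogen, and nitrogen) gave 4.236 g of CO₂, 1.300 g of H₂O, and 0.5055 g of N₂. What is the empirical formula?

mol C = 4.236 g CO₂ ÷ 44.009 g/mol = 0.096253 mol
mol H = 2 × 1.300 g H₂O ÷ 18.015 g/mol = 0.14432 mol
mol N = 2 × 0.5055 g N₂ ÷ 28.014 g/mol = 0.036089 mol
Divide by the smallest (0.036089 mol): C 2.667, H 3.999, N 1.000
Multiplying each by 3 gives whole numbers: C 8.00, H 12.00, N 3.00

C8H12N3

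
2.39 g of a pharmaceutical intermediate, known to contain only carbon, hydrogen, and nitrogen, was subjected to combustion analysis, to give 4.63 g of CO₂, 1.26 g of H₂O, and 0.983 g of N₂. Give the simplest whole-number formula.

C3H4N2

mol C = 4.63 g CO₂ ÷ 44.009 g/mol = 0.1052 mol
mol H = 2 × 1.26 g H₂O ÷ 18.015 g/mol = 0.1399 mol
mol N = 2 × 0.983 g N₂ ÷ 28.014 g/mol = 0.07018 mol
Divide by the smallest (0.07018 mol): C 1.499, H 1.993, N 1.000
Multiplying each by 2 gives whole numbers: C 3.00, H 3.99, N 2.00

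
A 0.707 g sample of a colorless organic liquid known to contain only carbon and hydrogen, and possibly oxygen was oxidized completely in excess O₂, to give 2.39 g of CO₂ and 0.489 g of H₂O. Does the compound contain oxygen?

no

mol C = 2.39 g CO₂ ÷ 44.009 g/mol = 0.05431 mol
mol H = 2 × 0.489 g H₂O ÷ 18.015 g/mol = 0.05429 mol
C and H together account for 0.7070 g — essentially the entire 0.707 g sample — so the compound contains no oxygen.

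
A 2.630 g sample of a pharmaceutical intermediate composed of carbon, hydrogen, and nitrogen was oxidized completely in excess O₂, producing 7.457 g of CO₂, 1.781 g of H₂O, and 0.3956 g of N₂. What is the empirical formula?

C6H7N

mol C = 7.457 g CO₂ ÷ 44.009 g/mol = 0.16944 mol
mol H = 2 × 1.781 g H₂O ÷ 18.015 g/mol = 0.19772 mol
mol N = 2 × 0.3956 g N₂ ÷ 28.014 g/mol = 0.028243 mol
Divide by the smallest (0.028243 mol): C 5.999, H 7.001, N 1.000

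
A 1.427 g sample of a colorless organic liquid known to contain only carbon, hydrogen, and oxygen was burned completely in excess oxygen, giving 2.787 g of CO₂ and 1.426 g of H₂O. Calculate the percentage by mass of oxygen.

35.51%

mol C = 2.787 g CO₂ ÷ 44.009 g/mol = 0.063328 mol
mol H = 2 × 1.426 g H₂O ÷ 18.015 g/mol = 0.15831 mol
mass O = 1.427 − (0.76063 + 0.15958) = 0.50679 g → mol O = 0.50679 ÷ 15.999 = 0.031676 mol
mass % O = 0.50679 g ÷ 1.427 g × 100%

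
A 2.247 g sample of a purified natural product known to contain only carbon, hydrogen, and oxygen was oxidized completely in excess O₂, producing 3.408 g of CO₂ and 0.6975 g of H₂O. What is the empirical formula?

mol C = 3.408 g CO₂ ÷ 44.009 g/mol = 0.077439 mol
mol H = 2 × 0.6975 g H₂O ÷ 18.015 g/mol = 0.077435 mol
mass O = 2.247 − (0.93012 + 0.078055) = 1.2388 g → mol O = 1.2388 ÷ 15.999 = 0.077432 mol
Divide by the smallest (0.077432 mol): C 1.000, H 1.000, O 1.000

CHO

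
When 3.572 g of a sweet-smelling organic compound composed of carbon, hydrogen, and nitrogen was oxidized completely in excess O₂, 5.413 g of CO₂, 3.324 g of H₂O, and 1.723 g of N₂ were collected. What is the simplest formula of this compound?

mol C = 5.413 g CO₂ ÷ 44.009 g/mol = 0.12300 mol
mol H = 2 × 3.324 g H₂O ÷ 18.015 g/mol = 0.36903 mol
mol N = 2 × 1.723 g N₂ ÷ 28.014 g/mol = 0.12301 mol
Divide by the smallest (0.12300 mol): C 1.000, H 3.000, N 1.000

CH3N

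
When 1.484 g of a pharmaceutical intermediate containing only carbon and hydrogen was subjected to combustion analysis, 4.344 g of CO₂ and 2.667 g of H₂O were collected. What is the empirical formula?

CH3

mol C = 4.344 g CO₂ ÷ 44.009 g/mol = 0.098707 mol
mol H = 2 × 2.667 g H₂O ÷ 18.015 g/mol = 0.29609 mol
Divide by the smallest (0.098707 mol): C 1.000, H 3.000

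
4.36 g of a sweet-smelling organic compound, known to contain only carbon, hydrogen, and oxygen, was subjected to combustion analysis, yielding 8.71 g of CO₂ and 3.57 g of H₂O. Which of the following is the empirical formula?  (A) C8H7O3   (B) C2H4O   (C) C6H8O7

(B) C2H4O

mol C = 8.71 g CO₂ ÷ 44.009 g/mol = 0.1979 mol
mol H = 2 × 3.57 g H₂O ÷ 18.015 g/mol = 0.3963 mol
mass O = 4.36 − (2.377 + 0.3995) = 1.583 g → mol O = 1.583 ÷ 15.999 = 0.09897 mol
Divide by the smallest (0.09897 mol): C 2.000, H 4.005, O 1.000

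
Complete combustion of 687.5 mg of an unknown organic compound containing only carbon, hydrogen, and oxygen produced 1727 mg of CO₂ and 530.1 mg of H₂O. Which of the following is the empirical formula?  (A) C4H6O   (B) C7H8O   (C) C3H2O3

(A) C4H6O

mol C = 1.727 g CO₂ ÷ 44.009 g/mol = 0.039242 mol
mol H = 2 × 0.5301 g H₂O ÷ 18.015 g/mol = 0.058851 mol
mass O = 0.6875 − (0.47134 + 0.059322) = 0.15684 g → mol O = 0.15684 ÷ 15.999 = 0.0098033 mol
Divide by the smallest (0.0098033 mol): C 4.003, H 6.003, O 1.000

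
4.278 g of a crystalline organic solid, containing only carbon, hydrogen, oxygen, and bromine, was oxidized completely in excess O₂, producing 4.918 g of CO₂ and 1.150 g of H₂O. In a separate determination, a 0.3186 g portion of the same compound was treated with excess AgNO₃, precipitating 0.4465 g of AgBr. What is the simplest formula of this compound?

C7H8Br2O

mol C = 4.918 g CO₂ ÷ 44.009 g/mol = 0.11175 mol
mol H = 2 × 1.150 g H₂O ÷ 18.015 g/mol = 0.12767 mol
From the AgBr data: mol Br per gram of compound = (0.4465 ÷ 187.772) ÷ 0.3186 = 0.0074635 mol/g, so in the 4.278 g combustion sample mol Br = 0.031929 mol
mass O = 4.278 − (1.3422 + 0.12869 + 2.5513) = 0.25582 g → mol O = 0.25582 ÷ 15.999 = 0.015990 mol
Divide by the smallest (0.015990 mol): C 6.989, H 7.984, Br 1.997, O 1.000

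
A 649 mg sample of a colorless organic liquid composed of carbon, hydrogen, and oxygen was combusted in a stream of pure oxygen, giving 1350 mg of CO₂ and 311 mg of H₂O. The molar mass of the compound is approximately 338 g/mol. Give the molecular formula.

mol C = 1.35 g CO₂ ÷ 44.009 g/mol = 0.03068 mol
mol H = 2 × 0.311 g H₂O ÷ 18.015 g/mol = 0.03453 mol
mass O = 0.649 − (0.3684 + 0.03480) = 0.2458 g → mol O = 0.2458 ÷ 15.999 = 0.01536 mol
Divide by the smallest (0.01536 mol): C 1.997, H 2.248, O 1.000
Multiplying each by 4 gives whole numbers: C 7.99, H 8.99, O 4.00
Empirical formula: C8H9O4
Empirical-formula mass = 169.16 g/mol; 338 ÷ 169.16 ≈ 2, so the molecular formula is C16H18O8.

C16H18O8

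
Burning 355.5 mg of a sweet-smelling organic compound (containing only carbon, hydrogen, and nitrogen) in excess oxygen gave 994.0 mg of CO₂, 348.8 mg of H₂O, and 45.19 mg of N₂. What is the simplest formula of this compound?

mol C = 0.9940 g CO₂ ÷ 44.009 g/mol = 0.022586 mol
mol H = 2 × 0.3488 g H₂O ÷ 18.015 g/mol = 0.038723 mol
mol N = 2 × 0.04519 g N₂ ÷ 28.014 g/mol = 0.0032262 mol
Divide by the smallest (0.0032262 mol): C 7.001, H 12.003, N 1.000

C7H12N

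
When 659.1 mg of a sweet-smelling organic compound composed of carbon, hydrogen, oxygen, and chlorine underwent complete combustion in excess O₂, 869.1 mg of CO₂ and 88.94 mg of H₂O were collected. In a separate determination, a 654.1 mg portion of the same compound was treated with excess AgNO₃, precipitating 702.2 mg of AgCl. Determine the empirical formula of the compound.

C4H2ClO3

mol C = 0.8691 g CO₂ ÷ 44.009 g/mol = 0.019748 mol
mol H = 2 × 0.08894 g H₂O ÷ 18.015 g/mol = 0.0098740 mol
From the AgCl data: mol Cl per gram of compound = (0.7022 ÷ 143.318) ÷ 0.6541 = 0.0074906 mol/g, so in the 0.6591 g combustion sample mol Cl = 0.0049370 mol
mass O = 0.6591 − (0.23720 + 0.0099530 + 0.17502) = 0.23693 g → mol O = 0.23693 ÷ 15.999 = 0.014809 mol
Divide by the smallest (0.0049370 mol): C 4.000, H 2.000, Cl 1.000, O 3.000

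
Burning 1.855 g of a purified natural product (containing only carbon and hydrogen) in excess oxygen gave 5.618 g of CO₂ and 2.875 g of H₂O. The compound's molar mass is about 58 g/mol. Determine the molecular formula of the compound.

C4H10

mol C = 5.618 g CO₂ ÷ 44.009 g/mol = 0.12766 mol
mol H = 2 × 2.875 g H₂O ÷ 18.015 g/mol = 0.31918 mol
Divide by the smallest (0.12766 mol): C 1.000, H 2.500
Multiplying each by 2 gives whole numbers: C 2.00, H 5.00
Empirical formula: C2H5
Empirical-formula mass = 29.06 g/mol; 58 ÷ 29.06 ≈ 2, so the molecular formula is C4H10.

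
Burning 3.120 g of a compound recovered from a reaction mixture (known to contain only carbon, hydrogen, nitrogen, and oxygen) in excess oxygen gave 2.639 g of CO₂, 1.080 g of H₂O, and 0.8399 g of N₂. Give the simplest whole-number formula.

mol C = 2.639 g CO₂ ÷ 44.009 g/mol = 0.059965 mol
mol H = 2 × 1.080 g H₂O ÷ 18.015 g/mol = 0.11990 mol
mol N = 2 × 0.8399 g N₂ ÷ 28.014 g/mol = 0.059963 mol
mass O = 3.120 − (0.72024 + 0.12086 + 0.83990) = 1.4390 g → mol O = 1.4390 ÷ 15.999 = 0.089943 mol
Divide by the smallest (0.059963 mol): C 1.000, H 2.000, N 1.000, O 1.500
Multiplying each by 2 gives whole numbers: C 2.00, H 4.00, N 2.00, O 3.00

C2H4N2O3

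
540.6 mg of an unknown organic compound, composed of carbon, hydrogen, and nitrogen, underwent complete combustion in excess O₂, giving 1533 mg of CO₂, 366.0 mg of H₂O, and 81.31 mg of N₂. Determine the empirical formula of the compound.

mol C = 1.533 g CO₂ ÷ 44.009 g/mol = 0.034834 mol
mol H = 2 × 0.3660 g H₂O ÷ 18.015 g/mol = 0.040633 mol
mol N = 2 × 0.08131 g N₂ ÷ 28.014 g/mol = 0.0058050 mol
Divide by the smallest (0.0058050 mol): C 6.001, H 7.000, N 1.000

C6H7N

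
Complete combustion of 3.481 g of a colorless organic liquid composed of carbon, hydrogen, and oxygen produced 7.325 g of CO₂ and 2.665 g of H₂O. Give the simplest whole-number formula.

mol C = 7.325 g CO₂ ÷ 44.009 g/mol = 0.16644 mol
mol H = 2 × 2.665 g H₂O ÷ 18.015 g/mol = 0.29586 mol
mass O = 3.481 − (1.9991 + 0.29823) = 1.1836 g → mol O = 1.1836 ÷ 15.999 = 0.073981 mol
Divide by the smallest (0.073981 mol): C 2.250, H 3.999, O 1.000
Multiplying each by 4 gives whole numbers: C 9.00, H 16.00, O 4.00

C9H16O4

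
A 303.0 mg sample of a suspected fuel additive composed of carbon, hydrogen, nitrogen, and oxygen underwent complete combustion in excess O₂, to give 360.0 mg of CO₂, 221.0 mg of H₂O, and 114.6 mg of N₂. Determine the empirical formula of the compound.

C2H6N2O

mol C = 0.3600 g CO₂ ÷ 44.009 g/mol = 0.0081801 mol
mol H = 2 × 0.2210 g H₂O ÷ 18.015 g/mol = 0.024535 mol
mol N = 2 × 0.1146 g N₂ ÷ 28.014 g/mol = 0.0081816 mol
mass O = 0.3030 − (0.098252 + 0.024731 + 0.11460) = 0.065417 g → mol O = 0.065417 ÷ 15.999 = 0.0040888 mol
Divide by the smallest (0.0040888 mol): C 2.001, H 6.001, N 2.001, O 1.000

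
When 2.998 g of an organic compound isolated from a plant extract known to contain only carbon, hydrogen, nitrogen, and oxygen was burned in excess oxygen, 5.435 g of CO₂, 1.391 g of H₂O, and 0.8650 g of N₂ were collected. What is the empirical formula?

C4H5N2O

mol C = 5.435 g CO₂ ÷ 44.009 g/mol = 0.12350 mol
mol H = 2 × 1.391 g H₂O ÷ 18.015 g/mol = 0.15443 mol
mol N = 2 × 0.8650 g N₂ ÷ 28.014 g/mol = 0.061755 mol
mass O = 2.998 − (1.4833 + 0.15566 + 0.86500) = 0.49401 g → mol O = 0.49401 ÷ 15.999 = 0.030878 mol
Divide by the smallest (0.030878 mol): C 4.000, H 5.001, N 2.000, O 1.000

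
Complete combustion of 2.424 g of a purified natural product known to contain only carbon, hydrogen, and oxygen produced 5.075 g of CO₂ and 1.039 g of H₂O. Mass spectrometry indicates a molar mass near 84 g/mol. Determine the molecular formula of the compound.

mol C = 5.075 g CO₂ ÷ 44.009 g/mol = 0.11532 mol
mol H = 2 × 1.039 g H₂O ÷ 18.015 g/mol = 0.11535 mol
mass O = 2.424 − (1.3851 + 0.11627) = 0.92265 g → mol O = 0.92265 ÷ 15.999 = 0.057669 mol
Divide by the smallest (0.057669 mol): C 2.000, H 2.000, O 1.000
Empirical formula: C2H2O
Empirical-formula mass = 42.04 g/mol; 84 ÷ 42.04 ≈ 2, so the molecular formula is C4H4O2.

C4H4O2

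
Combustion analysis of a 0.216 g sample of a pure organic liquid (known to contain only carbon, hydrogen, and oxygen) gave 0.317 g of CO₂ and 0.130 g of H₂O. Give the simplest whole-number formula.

CH2O

mol C = 0.317 g CO₂ ÷ 44.009 g/mol = 0.007203 mol
mol H = 2 × 0.130 g H₂O ÷ 18.015 g/mol = 0.01443 mol
mass O = 0.216 − (0.08652 + 0.01455) = 0.1149 g → mol O = 0.1149 ÷ 15.999 = 0.007184 mol
Divide by the smallest (0.007184 mol): C 1.003, H 2.009, O 1.000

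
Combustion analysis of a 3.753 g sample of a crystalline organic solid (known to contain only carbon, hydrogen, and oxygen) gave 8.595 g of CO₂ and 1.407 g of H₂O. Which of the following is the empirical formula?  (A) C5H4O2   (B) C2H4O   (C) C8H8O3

(A) C5H4O2

mol C = 8.595 g CO₂ ÷ 44.009 g/mol = 0.19530 mol
mol H = 2 × 1.407 g H₂O ÷ 18.015 g/mol = 0.15620 mol
mass O = 3.753 − (2.3458 + 0.15745) = 1.2498 g → mol O = 1.2498 ÷ 15.999 = 0.078117 mol
Divide by the smallest (0.078117 mol): C 2.500, H 2.000, O 1.000
Multiplying each by 2 gives whole numbers: C 5.00, H 4.00, O 2.00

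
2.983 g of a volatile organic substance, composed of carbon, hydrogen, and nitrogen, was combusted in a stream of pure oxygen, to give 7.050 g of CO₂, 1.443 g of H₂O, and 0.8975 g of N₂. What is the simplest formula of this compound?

C5H5N2

mol C = 7.050 g CO₂ ÷ 44.009 g/mol = 0.16019 mol
mol H = 2 × 1.443 g H₂O ÷ 18.015 g/mol = 0.16020 mol
mol N = 2 × 0.8975 g N₂ ÷ 28.014 g/mol = 0.064075 mol
Divide by the smallest (0.064075 mol): C 2.500, H 2.500, N 1.000
Multiplying each by 2 gives whole numbers: C 5.00, H 5.00, N 2.00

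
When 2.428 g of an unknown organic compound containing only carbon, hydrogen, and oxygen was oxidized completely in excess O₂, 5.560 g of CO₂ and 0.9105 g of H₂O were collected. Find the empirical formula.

C5H4O2

mol C = 5.560 g CO₂ ÷ 44.009 g/mol = 0.12634 mol
mol H = 2 × 0.9105 g H₂O ÷ 18.015 g/mol = 0.10108 mol
mass O = 2.428 − (1.5174 + 0.10189) = 0.80867 g → mol O = 0.80867 ÷ 15.999 = 0.050545 mol
Divide by the smallest (0.050545 mol): C 2.500, H 2.000, O 1.000
Multiplying each by 2 gives whole numbers: C 5.00, H 4.00, O 2.00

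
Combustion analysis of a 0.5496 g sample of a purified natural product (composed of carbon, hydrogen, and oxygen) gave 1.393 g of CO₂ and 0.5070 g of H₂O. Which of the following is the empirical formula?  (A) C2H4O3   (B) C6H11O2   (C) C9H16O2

(C) C9H16O2

mol C = 1.393 g CO₂ ÷ 44.009 g/mol = 0.031653 mol
mol H = 2 × 0.5070 g H₂O ÷ 18.015 g/mol = 0.056286 mol
mass O = 0.5496 − (0.38018 + 0.056737) = 0.11268 g → mol O = 0.11268 ÷ 15.999 = 0.0070432 mol
Divide by the smallest (0.0070432 mol): C 4.494, H 7.992, O 1.000
Multiplying each by 2 gives whole numbers: C 8.99, H 15.98, O 2.00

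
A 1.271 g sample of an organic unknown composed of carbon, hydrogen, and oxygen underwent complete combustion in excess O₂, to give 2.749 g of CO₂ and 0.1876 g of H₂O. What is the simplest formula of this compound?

mol C = 2.749 g CO₂ ÷ 44.009 g/mol = 0.062464 mol
mol H = 2 × 0.1876 g H₂O ÷ 18.015 g/mol = 0.020827 mol
mass O = 1.271 − (0.75026 + 0.020994) = 0.49975 g → mol O = 0.49975 ÷ 15.999 = 0.031236 mol
Divide by the smallest (0.020827 mol): C 2.999, H 1.000, O 1.500
Multiplying each by 2 gives whole numbers: C 6.00, H 2.00, O 3.00

C6H2O3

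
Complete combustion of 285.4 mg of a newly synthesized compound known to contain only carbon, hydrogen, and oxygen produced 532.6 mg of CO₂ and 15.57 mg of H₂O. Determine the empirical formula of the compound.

C7HO5

mol C = 0.5326 g CO₂ ÷ 44.009 g/mol = 0.012102 mol
mol H = 2 × 0.01557 g H₂O ÷ 18.015 g/mol = 0.0017286 mol
mass O = 0.2854 − (0.14536 + 0.0017424) = 0.13830 g → mol O = 0.13830 ÷ 15.999 = 0.0086443 mol
Divide by the smallest (0.0017286 mol): C 7.001, H 1.000, O 5.001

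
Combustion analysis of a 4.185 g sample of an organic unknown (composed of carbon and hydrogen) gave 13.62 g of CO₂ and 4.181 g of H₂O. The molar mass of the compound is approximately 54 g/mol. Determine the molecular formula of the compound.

mol C = 13.62 g CO₂ ÷ 44.009 g/mol = 0.30948 mol
mol H = 2 × 4.181 g H₂O ÷ 18.015 g/mol = 0.46417 mol
Divide by the smallest (0.30948 mol): C 1.000, H 1.500
Multiplying each by 2 gives whole numbers: C 2.00, H 3.00
Empirical formula: C2H3
Empirical-formula mass = 27.05 g/mol; 54 ÷ 27.05 ≈ 2, so the molecular formula is C4H6.

C4H6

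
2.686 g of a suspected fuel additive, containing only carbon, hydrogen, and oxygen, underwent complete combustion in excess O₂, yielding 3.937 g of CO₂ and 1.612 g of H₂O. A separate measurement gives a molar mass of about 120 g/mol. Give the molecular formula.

C4H8O4

mol C = 3.937 g CO₂ ÷ 44.009 g/mol = 0.089459 mol
mol H = 2 × 1.612 g H₂O ÷ 18.015 g/mol = 0.17896 mol
mass O = 2.686 − (1.0745 + 0.18039) = 1.4311 g → mol O = 1.4311 ÷ 15.999 = 0.089450 mol
Divide by the smallest (0.089450 mol): C 1.000, H 2.001, O 1.000
Empirical formula: CH2O
Empirical-formula mass = 30.03 g/mol; 120 ÷ 30.03 ≈ 4, so the molecular formula is C4H8O4.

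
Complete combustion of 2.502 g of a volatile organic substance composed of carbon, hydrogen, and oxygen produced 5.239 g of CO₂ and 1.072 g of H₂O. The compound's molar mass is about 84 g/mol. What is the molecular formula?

mol C = 5.239 g CO₂ ÷ 44.009 g/mol = 0.11904 mol
mol H = 2 × 1.072 g H₂O ÷ 18.015 g/mol = 0.11901 mol
mass O = 2.502 − (1.4298 + 0.11996) = 0.95220 g → mol O = 0.95220 ÷ 15.999 = 0.059516 mol
Divide by the smallest (0.059516 mol): C 2.000, H 2.000, O 1.000
Empirical formula: C2H2O
Empirical-formula mass = 42.04 g/mol; 84 ÷ 42.04 ≈ 2, so the molecular formula is C4H4O2.

C4H4O2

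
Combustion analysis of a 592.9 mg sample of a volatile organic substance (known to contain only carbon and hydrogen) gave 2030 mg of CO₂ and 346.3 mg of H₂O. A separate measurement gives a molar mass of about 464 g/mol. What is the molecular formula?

mol C = 2.030 g CO₂ ÷ 44.009 g/mol = 0.046127 mol
mol H = 2 × 0.3463 g H₂O ÷ 18.015 g/mol = 0.038446 mol
Divide by the smallest (0.038446 mol): C 1.200, H 1.000
Multiplying each by 5 gives whole numbers: C 6.00, H 5.00
Empirical formula: C6H5
Empirical-formula mass = 77.11 g/mol; 464 ÷ 77.11 ≈ 6, so the molecular formula is C36H30.

C36H30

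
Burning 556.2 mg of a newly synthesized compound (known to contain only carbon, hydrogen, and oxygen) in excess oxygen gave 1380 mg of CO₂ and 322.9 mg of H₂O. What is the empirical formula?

C7H8O2

mol C = 1.380 g CO₂ ÷ 44.009 g/mol = 0.031357 mol
mol H = 2 × 0.3229 g H₂O ÷ 18.015 g/mol = 0.035848 mol
mass O = 0.5562 − (0.37663 + 0.036135) = 0.14343 g → mol O = 0.14343 ÷ 15.999 = 0.0089652 mol
Divide by the smallest (0.0089652 mol): C 3.498, H 3.999, O 1.000
Multiplying each by 2 gives whole numbers: C 7.00, H 8.00, O 2.00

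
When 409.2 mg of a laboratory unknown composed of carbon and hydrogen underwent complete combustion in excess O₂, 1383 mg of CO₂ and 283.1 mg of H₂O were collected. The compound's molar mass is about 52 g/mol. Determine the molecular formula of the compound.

C4H4

mol C = 1.383 g CO₂ ÷ 44.009 g/mol = 0.031425 mol
mol H = 2 × 0.2831 g H₂O ÷ 18.015 g/mol = 0.031429 mol
Divide by the smallest (0.031425 mol): C 1.000, H 1.000
Empirical formula: CH
Empirical-formula mass = 13.02 g/mol; 52 ÷ 13.02 ≈ 4, so the molecular formula is C4H4.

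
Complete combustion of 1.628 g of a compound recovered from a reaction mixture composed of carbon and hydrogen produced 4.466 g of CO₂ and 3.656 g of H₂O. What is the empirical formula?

mol C = 4.466 g CO₂ ÷ 44.009 g/mol = 0.10148 mol
mol H = 2 × 3.656 g H₂O ÷ 18.015 g/mol = 0.40588 mol
Divide by the smallest (0.10148 mol): C 1.000, H 4.000

CH4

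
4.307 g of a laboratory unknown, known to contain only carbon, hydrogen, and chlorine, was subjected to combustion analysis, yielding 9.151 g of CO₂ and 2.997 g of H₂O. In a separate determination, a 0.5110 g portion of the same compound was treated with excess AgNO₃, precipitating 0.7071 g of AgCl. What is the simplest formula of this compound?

C5H8Cl

mol C = 9.151 g CO₂ ÷ 44.009 g/mol = 0.20793 mol
mol H = 2 × 2.997 g H₂O ÷ 18.015 g/mol = 0.33272 mol
From the AgCl data: mol Cl per gram of compound = (0.7071 ÷ 143.318) ÷ 0.5110 = 0.0096552 mol/g, so in the 4.307 g combustion sample mol Cl = 0.041585 mol
Divide by the smallest (0.041585 mol): C 5.000, H 8.001, Cl 1.000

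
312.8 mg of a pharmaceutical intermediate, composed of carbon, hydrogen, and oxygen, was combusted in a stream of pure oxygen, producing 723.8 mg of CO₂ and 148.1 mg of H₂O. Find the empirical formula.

mol C = 0.7238 g CO₂ ÷ 44.009 g/mol = 0.016447 mol
mol H = 2 × 0.1481 g H₂O ÷ 18.015 g/mol = 0.016442 mol
mass O = 0.3128 − (0.19754 + 0.016573) = 0.098686 g → mol O = 0.098686 ÷ 15.999 = 0.0061683 mol
Divide by the smallest (0.0061683 mol): C 2.666, H 2.666, O 1.000
Multiplying each by 3 gives whole numbers: C 8.00, H 8.00, O 3.00

C8H8O3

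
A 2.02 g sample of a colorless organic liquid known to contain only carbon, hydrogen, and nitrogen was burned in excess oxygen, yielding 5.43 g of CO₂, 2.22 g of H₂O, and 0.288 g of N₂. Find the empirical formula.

mol C = 5.43 g CO₂ ÷ 44.009 g/mol = 0.1234 mol
mol H = 2 × 2.22 g H₂O ÷ 18.015 g/mol = 0.2465 mol
mol N = 2 × 0.288 g N₂ ÷ 28.014 g/mol = 0.02056 mol
Divide by the smallest (0.02056 mol): C 6.001, H 11.987, N 1.000

C6H12N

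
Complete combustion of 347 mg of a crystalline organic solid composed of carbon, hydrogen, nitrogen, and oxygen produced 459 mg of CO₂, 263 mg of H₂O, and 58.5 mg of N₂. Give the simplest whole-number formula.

C5H14N2O4

mol C = 0.459 g CO₂ ÷ 44.009 g/mol = 0.01043 mol
mol H = 2 × 0.263 g H₂O ÷ 18.015 g/mol = 0.02920 mol
mol N = 2 × 0.0585 g N₂ ÷ 28.014 g/mol = 0.004176 mol
mass O = 0.347 − (0.1253 + 0.02943 + 0.05850) = 0.1338 g → mol O = 0.1338 ÷ 15.999 = 0.008363 mol
Divide by the smallest (0.004176 mol): C 2.497, H 6.991, N 1.000, O 2.002
Multiplying each by 2 gives whole numbers: C 4.99, H 13.98, N 2.00, O 4.00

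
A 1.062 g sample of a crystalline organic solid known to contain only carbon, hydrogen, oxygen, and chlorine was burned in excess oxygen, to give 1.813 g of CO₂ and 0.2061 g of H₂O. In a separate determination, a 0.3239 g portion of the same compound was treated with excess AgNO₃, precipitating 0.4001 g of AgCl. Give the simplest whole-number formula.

C9H5Cl2O3

mol C = 1.813 g CO₂ ÷ 44.009 g/mol = 0.041196 mol
mol H = 2 × 0.2061 g H₂O ÷ 18.015 g/mol = 0.022881 mol
From the AgCl data: mol Cl per gram of compound = (0.4001 ÷ 143.318) ÷ 0.3239 = 0.0086190 mol/g, so in the 1.062 g combustion sample mol Cl = 0.0091534 mol
mass O = 1.062 − (0.49481 + 0.023064 + 0.32449) = 0.21964 g → mol O = 0.21964 ÷ 15.999 = 0.013728 mol
Divide by the smallest (0.0091534 mol): C 4.501, H 2.500, Cl 1.000, O 1.500
Multiplying each by 2 gives whole numbers: C 9.00, H 5.00, Cl 2.00, O 3.00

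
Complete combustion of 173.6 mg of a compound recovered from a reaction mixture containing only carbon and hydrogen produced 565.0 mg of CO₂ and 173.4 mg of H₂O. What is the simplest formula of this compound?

mol C = 0.5650 g CO₂ ÷ 44.009 g/mol = 0.012838 mol
mol H = 2 × 0.1734 g H₂O ÷ 18.015 g/mol = 0.019251 mol
Divide by the smallest (0.012838 mol): C 1.000, H 1.499
Multiplying each by 2 gives whole numbers: C 2.00, H 3.00

C2H3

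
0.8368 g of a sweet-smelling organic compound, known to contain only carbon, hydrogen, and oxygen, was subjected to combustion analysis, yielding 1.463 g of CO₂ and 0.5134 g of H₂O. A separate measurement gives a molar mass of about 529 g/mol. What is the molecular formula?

mol C = 1.463 g CO₂ ÷ 44.009 g/mol = 0.033243 mol
mol H = 2 × 0.5134 g H₂O ÷ 18.015 g/mol = 0.056997 mol
mass O = 0.8368 − (0.39928 + 0.057453) = 0.38006 g → mol O = 0.38006 ÷ 15.999 = 0.023755 mol
Divide by the smallest (0.023755 mol): C 1.399, H 2.399, O 1.000
Multiplying each by 5 gives whole numbers: C 7.00, H 12.00, O 5.00
Empirical formula: C7H12O5
Empirical-formula mass = 176.17 g/mol; 529 ÷ 176.17 ≈ 3, so the molecular formula is C21H36O15.

C21H36O15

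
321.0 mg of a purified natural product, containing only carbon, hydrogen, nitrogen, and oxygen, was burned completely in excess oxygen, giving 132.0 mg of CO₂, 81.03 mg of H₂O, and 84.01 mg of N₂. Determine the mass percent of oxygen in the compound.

mol C = 0.1320 g CO₂ ÷ 44.009 g/mol = 0.0029994 mol
mol H = 2 × 0.08103 g H₂O ÷ 18.015 g/mol = 0.0089958 mol
mol N = 2 × 0.08401 g N₂ ÷ 28.014 g/mol = 0.0059977 mol
mass O = 0.3210 − (0.036026 + 0.0090678 + 0.084010) = 0.19190 g → mol O = 0.19190 ÷ 15.999 = 0.011994 mol
mass % O = 0.19190 g ÷ 0.3210 g × 100%

59.78%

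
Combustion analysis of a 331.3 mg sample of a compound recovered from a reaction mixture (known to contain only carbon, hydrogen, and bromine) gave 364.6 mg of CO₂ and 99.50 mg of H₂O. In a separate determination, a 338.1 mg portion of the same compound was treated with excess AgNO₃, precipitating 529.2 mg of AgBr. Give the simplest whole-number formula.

C3H4Br

mol C = 0.3646 g CO₂ ÷ 44.009 g/mol = 0.0082847 mol
mol H = 2 × 0.09950 g H₂O ÷ 18.015 g/mol = 0.011046 mol
From the AgBr data: mol Br per gram of compound = (0.5292 ÷ 187.772) ÷ 0.3381 = 0.0083357 mol/g, so in the 0.3313 g combustion sample mol Br = 0.0027616 mol
Divide by the smallest (0.0027616 mol): C 3.000, H 4.000, Br 1.000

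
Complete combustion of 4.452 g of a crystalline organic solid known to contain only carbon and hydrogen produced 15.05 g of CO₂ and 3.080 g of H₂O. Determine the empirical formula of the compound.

mol C = 15.05 g CO₂ ÷ 44.009 g/mol = 0.34198 mol
mol H = 2 × 3.080 g H₂O ÷ 18.015 g/mol = 0.34194 mol
Divide by the smallest (0.34194 mol): C 1.000, H 1.000

CH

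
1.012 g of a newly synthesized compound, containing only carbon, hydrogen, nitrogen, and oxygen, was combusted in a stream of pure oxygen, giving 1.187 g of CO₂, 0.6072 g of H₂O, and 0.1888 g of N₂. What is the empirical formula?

mol C = 1.187 g CO₂ ÷ 44.009 g/mol = 0.026972 mol
mol H = 2 × 0.6072 g H₂O ÷ 18.015 g/mol = 0.067410 mol
mol N = 2 × 0.1888 g N₂ ÷ 28.014 g/mol = 0.013479 mol
mass O = 1.012 − (0.32396 + 0.067950 + 0.18880) = 0.43129 g → mol O = 0.43129 ÷ 15.999 = 0.026957 mol
Divide by the smallest (0.013479 mol): C 2.001, H 5.001, N 1.000, O 2.000

C2H5NO2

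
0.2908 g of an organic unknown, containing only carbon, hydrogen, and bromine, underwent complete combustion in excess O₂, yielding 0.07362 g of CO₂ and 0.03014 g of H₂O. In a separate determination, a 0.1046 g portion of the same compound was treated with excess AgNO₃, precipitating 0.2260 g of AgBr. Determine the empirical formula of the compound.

mol C = 0.07362 g CO₂ ÷ 44.009 g/mol = 0.0016728 mol
mol H = 2 × 0.03014 g H₂O ÷ 18.015 g/mol = 0.0033461 mol
From the AgBr data: mol Br per gram of compound = (0.2260 ÷ 187.772) ÷ 0.1046 = 0.011507 mol/g, so in the 0.2908 g combustion sample mol Br = 0.0033461 mol
Divide by the smallest (0.0016728 mol): C 1.000, H 2.000, Br 2.000

CH2Br2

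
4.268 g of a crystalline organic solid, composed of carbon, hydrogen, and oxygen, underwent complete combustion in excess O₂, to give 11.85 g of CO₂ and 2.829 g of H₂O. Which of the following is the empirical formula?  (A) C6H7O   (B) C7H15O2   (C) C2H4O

mol C = 11.85 g CO₂ ÷ 44.009 g/mol = 0.26926 mol
mol H = 2 × 2.829 g H₂O ÷ 18.015 g/mol = 0.31407 mol
mass O = 4.268 − (3.2341 + 0.31658) = 0.71730 g → mol O = 0.71730 ÷ 15.999 = 0.044834 mol
Divide by the smallest (0.044834 mol): C 6.006, H 7.005, O 1.000

(A) C6H7O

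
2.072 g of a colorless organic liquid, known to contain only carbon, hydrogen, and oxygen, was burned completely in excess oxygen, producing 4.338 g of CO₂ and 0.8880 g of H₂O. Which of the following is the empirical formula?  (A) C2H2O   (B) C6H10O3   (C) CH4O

mol C = 4.338 g CO₂ ÷ 44.009 g/mol = 0.098571 mol
mol H = 2 × 0.8880 g H₂O ÷ 18.015 g/mol = 0.098585 mol
mass O = 2.072 − (1.1839 + 0.099373) = 0.78869 g → mol O = 0.78869 ÷ 15.999 = 0.049296 mol
Divide by the smallest (0.049296 mol): C 2.000, H 2.000, O 1.000

(A) C2H2O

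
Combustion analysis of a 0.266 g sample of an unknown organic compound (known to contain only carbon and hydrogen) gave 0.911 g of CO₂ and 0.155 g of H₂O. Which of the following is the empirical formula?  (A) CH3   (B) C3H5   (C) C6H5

(C) C6H5

mol C = 0.911 g CO₂ ÷ 44.009 g/mol = 0.02070 mol
mol H = 2 × 0.155 g H₂O ÷ 18.015 g/mol = 0.01721 mol
Divide by the smallest (0.01721 mol): C 1.203, H 1.000
Multiplying each by 5 gives whole numbers: C 6.01, H 5.00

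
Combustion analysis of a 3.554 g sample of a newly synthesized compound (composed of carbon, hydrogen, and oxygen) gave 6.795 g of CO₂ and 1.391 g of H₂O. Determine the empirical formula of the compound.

C8H8O5

mol C = 6.795 g CO₂ ÷ 44.009 g/mol = 0.15440 mol
mol H = 2 × 1.391 g H₂O ÷ 18.015 g/mol = 0.15443 mol
mass O = 3.554 − (1.8545 + 0.15566) = 1.5438 g → mol O = 1.5438 ÷ 15.999 = 0.096496 mol
Divide by the smallest (0.096496 mol): C 1.600, H 1.600, O 1.000
Multiplying each by 5 gives whole numbers: C 8.00, H 8.00, O 5.00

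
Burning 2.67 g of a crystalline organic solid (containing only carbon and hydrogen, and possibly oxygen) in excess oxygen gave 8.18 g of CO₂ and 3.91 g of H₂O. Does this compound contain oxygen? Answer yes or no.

no

mol C = 8.18 g CO₂ ÷ 44.009 g/mol = 0.1859 mol
mol H = 2 × 3.91 g H₂O ÷ 18.015 g/mol = 0.4341 mol
C and H together account for 2.670 g — essentially the entire 2.67 g sample — so the compound contains no oxygen.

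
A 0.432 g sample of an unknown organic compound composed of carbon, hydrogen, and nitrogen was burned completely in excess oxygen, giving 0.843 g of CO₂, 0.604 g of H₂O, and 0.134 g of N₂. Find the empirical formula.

mol C = 0.843 g CO₂ ÷ 44.009 g/mol = 0.01916 mol
mol H = 2 × 0.604 g H₂O ÷ 18.015 g/mol = 0.06706 mol
mol N = 2 × 0.134 g N₂ ÷ 28.014 g/mol = 0.009567 mol
Divide by the smallest (0.009567 mol): C 2.002, H 7.009, N 1.000

C2H7N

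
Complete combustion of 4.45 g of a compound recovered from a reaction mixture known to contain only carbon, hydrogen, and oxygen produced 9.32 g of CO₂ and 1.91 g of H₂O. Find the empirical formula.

mol C = 9.32 g CO₂ ÷ 44.009 g/mol = 0.2118 mol
mol H = 2 × 1.91 g H₂O ÷ 18.015 g/mol = 0.2120 mol
mass O = 4.45 − (2.544 + 0.2137) = 1.693 g → mol O = 1.693 ÷ 15.999 = 0.1058 mol
Divide by the smallest (0.1058 mol): C 2.002, H 2.004, O 1.000

C2H2O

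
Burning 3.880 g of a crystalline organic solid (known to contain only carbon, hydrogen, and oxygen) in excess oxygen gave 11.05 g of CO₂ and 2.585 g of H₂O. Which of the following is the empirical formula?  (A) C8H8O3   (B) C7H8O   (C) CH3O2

(B) C7H8O

mol C = 11.05 g CO₂ ÷ 44.009 g/mol = 0.25109 mol
mol H = 2 × 2.585 g H₂O ÷ 18.015 g/mol = 0.28698 mol
mass O = 3.880 − (3.0158 + 0.28928) = 0.57494 g → mol O = 0.57494 ÷ 15.999 = 0.035936 mol
Divide by the smallest (0.035936 mol): C 6.987, H 7.986, O 1.000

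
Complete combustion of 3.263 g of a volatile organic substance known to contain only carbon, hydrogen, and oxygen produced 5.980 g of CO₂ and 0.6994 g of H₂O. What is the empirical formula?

C7H4O5

mol C = 5.980 g CO₂ ÷ 44.009 g/mol = 0.13588 mol
mol H = 2 × 0.6994 g H₂O ÷ 18.015 g/mol = 0.077646 mol
mass O = 3.263 − (1.6321 + 0.078268) = 1.5527 g → mol O = 1.5527 ÷ 15.999 = 0.097047 mol
Divide by the smallest (0.077646 mol): C 1.750, H 1.000, O 1.250
Multiplying each by 4 gives whole numbers: C 7.00, H 4.00, O 5.00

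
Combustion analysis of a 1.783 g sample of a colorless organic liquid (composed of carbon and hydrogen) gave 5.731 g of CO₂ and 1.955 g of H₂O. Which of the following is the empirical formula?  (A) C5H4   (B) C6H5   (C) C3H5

mol C = 5.731 g CO₂ ÷ 44.009 g/mol = 0.13022 mol
mol H = 2 × 1.955 g H₂O ÷ 18.015 g/mol = 0.21704 mol
Divide by the smallest (0.13022 mol): C 1.000, H 1.667
Multiplying each by 3 gives whole numbers: C 3.00, H 5.00

(C) C3H5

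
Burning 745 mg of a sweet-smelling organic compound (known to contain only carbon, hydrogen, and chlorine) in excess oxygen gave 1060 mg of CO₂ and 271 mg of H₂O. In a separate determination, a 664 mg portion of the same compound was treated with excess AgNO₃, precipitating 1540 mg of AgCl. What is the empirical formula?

C4H5Cl2

mol C = 1.06 g CO₂ ÷ 44.009 g/mol = 0.02409 mol
mol H = 2 × 0.271 g H₂O ÷ 18.015 g/mol = 0.03009 mol
From the AgCl data: mol Cl per gram of compound = (1.54 ÷ 143.318) ÷ 0.664 = 0.01618 mol/g, so in the 0.745 g combustion sample mol Cl = 0.01206 mol
Divide by the smallest (0.01206 mol): C 1.998, H 2.495, Cl 1.000
Multiplying each by 2 gives whole numbers: C 4.00, H 4.99, Cl 2.00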